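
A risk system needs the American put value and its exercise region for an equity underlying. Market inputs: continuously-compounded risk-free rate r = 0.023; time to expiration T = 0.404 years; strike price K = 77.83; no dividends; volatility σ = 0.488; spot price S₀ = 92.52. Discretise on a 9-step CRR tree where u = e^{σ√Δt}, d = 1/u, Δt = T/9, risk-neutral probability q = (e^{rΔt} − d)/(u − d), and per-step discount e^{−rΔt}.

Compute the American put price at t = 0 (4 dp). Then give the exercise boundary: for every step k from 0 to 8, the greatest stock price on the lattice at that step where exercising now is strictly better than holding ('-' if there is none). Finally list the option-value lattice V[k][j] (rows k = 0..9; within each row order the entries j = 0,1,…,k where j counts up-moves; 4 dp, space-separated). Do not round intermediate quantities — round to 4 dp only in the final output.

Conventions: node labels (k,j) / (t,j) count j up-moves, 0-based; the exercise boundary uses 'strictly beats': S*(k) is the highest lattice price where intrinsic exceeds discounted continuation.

price = 4.6537
boundary = - - - - - - 49.7529 55.1724 61.1821
tree:
4.6537
6.7813 2.3511
9.6372 3.6916 0.8991
13.3034 5.6728 1.5459 0.1981
17.7563 8.4918 2.6209 0.3807 0.0000
22.8058 12.3060 4.3642 0.7317 0.0000 0.0000
28.0771 17.1251 7.0942 1.4062 0.0000 0.0000 0.0000
32.9641 22.6576 11.1483 2.7027 0.0000 0.0000 0.0000 0.0000
37.3712 28.0771 16.6479 5.1944 0.0000 0.0000 0.0000 0.0000 0.0000
41.3453 32.9641 22.6576 9.9835 0.0000 0.0000 0.0000 0.0000 0.0000 0.0000

Δt=0.04489, u=1.10893, d=0.90177, q=0.47916, disc=e^(-rΔt)=0.99897
k=9 terminal: V=max(K-S,0) → 41.3453 32.9641 22.6576 9.9835 0.0000 0.0000 0.0000 0.0000 0.0000 0.0000
k=8: j=0 S=40.4588 intr=37.3712 cont=37.2909 V=37.3712[EX]; j=1 S=49.7529 intr=28.0771 cont=27.9967 V=28.0771[EX]; j=2 S=61.1821 intr=16.6479 cont=16.5676 V=16.6479[EX]; j=3 S=75.2367 intr=2.5933 cont=5.1944 V=5.1944[hold]; j=4 S=92.5200 intr=0.0000 cont=0.0000 V=0.0000[hold]; j=5 S=113.7735 intr=0.0000 cont=0.0000 V=0.0000[hold]; j=6 S=139.9094 intr=0.0000 cont=0.0000 V=0.0000[hold]; j=7 S=172.0491 intr=0.0000 cont=0.0000 V=0.0000[hold]; j=8 S=211.5720 intr=0.0000 cont=0.0000 V=0.0000[hold]  S*(8)=61.1821
k=7: j=0 S=44.8659 intr=32.9641 cont=32.8838 V=32.9641[EX]; j=1 S=55.1724 intr=22.6576 cont=22.5773 V=22.6576[EX]; j=2 S=67.8465 intr=9.9835 cont=11.1483 V=11.1483[hold]; j=3 S=83.4320 intr=0.0000 cont=2.7027 V=2.7027[hold]; j=4 S=102.5979 intr=0.0000 cont=0.0000 V=0.0000[hold]; j=5 S=126.1665 intr=0.0000 cont=0.0000 V=0.0000[hold]; j=6 S=155.1493 intr=0.0000 cont=0.0000 V=0.0000[hold]; j=7 S=190.7899 intr=0.0000 cont=0.0000 V=0.0000[hold]  S*(7)=55.1724
k=6: j=0 S=49.7529 intr=28.0771 cont=27.9967 V=28.0771[EX]; j=1 S=61.1821 intr=16.6479 cont=17.1251 V=17.1251[hold]; j=2 S=75.2367 intr=2.5933 cont=7.0942 V=7.0942[hold]; j=3 S=92.5200 intr=0.0000 cont=1.4062 V=1.4062[hold]; j=4 S=113.7735 intr=0.0000 cont=0.0000 V=0.0000[hold]; j=5 S=139.9094 intr=0.0000 cont=0.0000 V=0.0000[hold]; j=6 S=172.0491 intr=0.0000 cont=0.0000 V=0.0000[hold]  S*(6)=49.7529
k=5: j=0 S=55.1724 intr=22.6576 cont=22.8058 V=22.8058[hold]; j=1 S=67.8465 intr=9.9835 cont=12.3060 V=12.3060[hold]; j=2 S=83.4320 intr=0.0000 cont=4.3642 V=4.3642[hold]; j=3 S=102.5979 intr=0.0000 cont=0.7317 V=0.7317[hold]; j=4 S=126.1665 intr=0.0000 cont=0.0000 V=0.0000[hold]; j=5 S=155.1493 intr=0.0000 cont=0.0000 V=0.0000[hold]  S*(5)=-
k=4: j=0 S=61.1821 intr=16.6479 cont=17.7563 V=17.7563[hold]; j=1 S=75.2367 intr=2.5933 cont=8.4918 V=8.4918[hold]; j=2 S=92.5200 intr=0.0000 cont=2.6209 V=2.6209[hold]; j=3 S=113.7735 intr=0.0000 cont=0.3807 V=0.3807[hold]; j=4 S=139.9094 intr=0.0000 cont=0.0000 V=0.0000[hold]  S*(4)=-
k=3: j=0 S=67.8465 intr=9.9835 cont=13.3034 V=13.3034[hold]; j=1 S=83.4320 intr=0.0000 cont=5.6728 V=5.6728[hold]; j=2 S=102.5979 intr=0.0000 cont=1.5459 V=1.5459[hold]; j=3 S=126.1665 intr=0.0000 cont=0.1981 V=0.1981[hold]  S*(3)=-
k=2: j=0 S=75.2367 intr=2.5933 cont=9.6372 V=9.6372[hold]; j=1 S=92.5200 intr=0.0000 cont=3.6916 V=3.6916[hold]; j=2 S=113.7735 intr=0.0000 cont=0.8991 V=0.8991[hold]  S*(2)=-
k=1: j=0 S=83.4320 intr=0.0000 cont=6.7813 V=6.7813[hold]; j=1 S=102.5979 intr=0.0000 cont=2.3511 V=2.3511[hold]  S*(1)=-
k=0: j=0 S=92.5200 intr=0.0000 cont=4.6537 V=4.6537[hold]  S*(0)=-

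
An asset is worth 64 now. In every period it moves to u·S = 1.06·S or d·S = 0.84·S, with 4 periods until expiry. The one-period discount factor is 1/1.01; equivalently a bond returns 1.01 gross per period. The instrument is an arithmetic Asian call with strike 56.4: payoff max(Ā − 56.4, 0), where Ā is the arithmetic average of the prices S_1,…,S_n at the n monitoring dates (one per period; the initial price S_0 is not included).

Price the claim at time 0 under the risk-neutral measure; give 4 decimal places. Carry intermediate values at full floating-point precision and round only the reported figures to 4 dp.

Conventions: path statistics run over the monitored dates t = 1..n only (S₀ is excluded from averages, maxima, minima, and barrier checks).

price = 9.5408

Under the martingale measure an up-move has probability p* = 0.7727; value the claim as the probability-weighted average of per-path payoffs, discounted 4 periods at R = 1.01.
Enumerate all 2^4 = 16 price paths (U = up ×1.06, D = down ×0.84); each path with k up-moves has probability p*^k·(1−p*)^(4−k).
DDDD: Ā=42.1788, payoff=0.0000, prob=0.002668
UDDD: Ā=53.2256, payoff=0.0000, prob=0.009071
DUDD: Ā=49.7056, payoff=0.0000, prob=0.009071
UUDD: Ā=62.7238, payoff=6.3238, prob=0.030842
DDUD: Ā=46.7488, payoff=0.0000, prob=0.009071
UDUD: Ā=58.9926, payoff=2.5926, prob=0.030842
DUUD: Ā=55.4726, payoff=0.0000, prob=0.030842
UUUD: Ā=70.0011, payoff=13.6011, prob=0.104864
DDDU: Ā=44.2651, payoff=0.0000, prob=0.009071
UDDU: Ā=55.8584, payoff=0.0000, prob=0.030842
DUDU: Ā=52.3384, payoff=0.0000, prob=0.030842
UUDU: Ā=66.0460, payoff=9.6460, prob=0.104864
DDUU: Ā=49.3816, payoff=0.0000, prob=0.030842
UDUU: Ā=62.3148, payoff=5.9148, prob=0.104864
DUUU: Ā=58.7948, payoff=2.3948, prob=0.104864
UUUU: Ā=74.1935, payoff=17.7935, prob=0.356537
Price = Σ prob·payoff / R^4 = 9.928215 / 1.040604 = 9.5408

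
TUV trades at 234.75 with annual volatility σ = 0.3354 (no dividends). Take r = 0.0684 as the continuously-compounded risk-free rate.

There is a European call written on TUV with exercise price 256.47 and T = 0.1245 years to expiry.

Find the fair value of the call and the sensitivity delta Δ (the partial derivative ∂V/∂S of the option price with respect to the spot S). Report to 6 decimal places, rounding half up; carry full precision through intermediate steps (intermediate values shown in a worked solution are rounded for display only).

σ√T = 0.3354·√0.1245 = 0.118344
d₁ = (ln(S/K) + (r+σ²/2)T) / (σ√T) = (ln(234.75/256.47) + (0.0684+0.3354²/2)·0.1245) / 0.118344 = (-0.088491 + 0.015518) / 0.118344 = -0.616608
d₂ = d₁ − σ√T = -0.616608 − 0.118344 = -0.734952
e^{−rT} = 0.991520
N(d₁) = 0.268747,  N(d₂) = 0.231184
Call price V = S·N(d₁) − K·e^{−rT}·N(d₂) = 63.088295 − 58.789066 = 4.299229
Δ = N(d₁) = 0.268747

price = 4.299229
Δ = 0.268747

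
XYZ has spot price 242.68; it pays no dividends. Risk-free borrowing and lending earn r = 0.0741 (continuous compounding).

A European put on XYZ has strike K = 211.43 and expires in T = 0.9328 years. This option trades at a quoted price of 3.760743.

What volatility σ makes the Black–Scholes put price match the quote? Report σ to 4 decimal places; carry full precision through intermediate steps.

At σ = 0.2143 the Black–Scholes value reproduces the quote:
σ√T = 0.2143·√0.9328 = 0.206974
d₁ = (ln(S/K) + (r+σ²/2)T) / (σ√T) = (ln(242.68/211.43) + (0.0741+0.2143²/2)·0.9328) / 0.206974 = (0.137850 + 0.090540) / 0.206974 = 1.103467
d₂ = d₁ − σ√T = 1.103467 − 0.206974 = 0.896493
e^{−rT} = 0.933214
N(−d₁) = 0.134912,  N(−d₂) = 0.184995
V = K·e^{−rT}·N(−d₂) − S·N(−d₁) = 36.501219 − 32.740476 = 3.760743 (equal to the quote); since ∂V/∂σ > 0 for all σ, the implied volatility is unique

sigma = 0.2143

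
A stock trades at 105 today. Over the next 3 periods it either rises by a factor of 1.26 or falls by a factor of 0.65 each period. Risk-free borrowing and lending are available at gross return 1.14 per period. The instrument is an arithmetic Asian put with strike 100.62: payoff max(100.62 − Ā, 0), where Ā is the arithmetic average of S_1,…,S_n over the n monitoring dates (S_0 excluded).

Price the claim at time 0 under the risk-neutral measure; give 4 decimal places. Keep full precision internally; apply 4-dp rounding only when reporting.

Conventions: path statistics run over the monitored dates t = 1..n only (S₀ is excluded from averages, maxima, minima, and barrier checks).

price = 3.1637

Set p* = 0.8033 (from d < R < u); the path-dependent value is the discounted p*-expectation over all price paths.
Enumerate all 2^3 = 8 price paths (U = up ×1.26, D = down ×0.65); each path with k up-moves has probability p*^k·(1−p*)^(3−k).
DDD: Ā=47.1494, payoff=53.4706, prob=0.007613
UDD: Ā=91.3972, payoff=9.2227, prob=0.031086
DUD: Ā=70.0473, payoff=30.5727, prob=0.031086
UUD: Ā=135.7839, payoff=0.0000, prob=0.126936
DDU: Ā=56.1698, payoff=44.4502, prob=0.031086
UDU: Ā=108.8829, payoff=0.0000, prob=0.126936
DUU: Ā=87.5329, payoff=13.0871, prob=0.126936
UUU: Ā=169.6792, payoff=0.0000, prob=0.518321
Price = Σ prob·payoff / R^3 = 4.687180 / 1.481544 = 3.1637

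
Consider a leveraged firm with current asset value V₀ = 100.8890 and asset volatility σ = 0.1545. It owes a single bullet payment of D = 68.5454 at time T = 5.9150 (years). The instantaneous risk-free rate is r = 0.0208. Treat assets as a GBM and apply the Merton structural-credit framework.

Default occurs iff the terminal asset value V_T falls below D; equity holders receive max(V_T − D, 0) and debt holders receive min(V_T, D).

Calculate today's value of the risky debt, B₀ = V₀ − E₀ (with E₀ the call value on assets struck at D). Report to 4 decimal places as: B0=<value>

Equity is a call on the firm's assets struck at D = 68.5454:
d₁ = [ln(V₀/D) + (r + σ²/2)T] / (σ√T)
   = [ln(100.8890/68.5454) + (0.0208 + 0.5·0.1545²)·5.9150] / (0.1545·√5.9150)
   = [0.386525 + 0.193628] / 0.375756 = 1.543962
d₂ = d₁ − σ√T = 1.543962 − 0.375756 = 1.168206
N(d₁) = 0.938701,  N(d₂) = 0.878638,  e^(−rT) = 0.884235
E₀ = V₀·N(d₁) − D·e^(−rT)·N(d₂)
   = 100.8890·0.938701 − 68.5454·0.884235·0.878638 = 41.450134
B₀ = V₀ − E₀ = 100.8890 − 41.450134 = 59.438866

B0=59.4389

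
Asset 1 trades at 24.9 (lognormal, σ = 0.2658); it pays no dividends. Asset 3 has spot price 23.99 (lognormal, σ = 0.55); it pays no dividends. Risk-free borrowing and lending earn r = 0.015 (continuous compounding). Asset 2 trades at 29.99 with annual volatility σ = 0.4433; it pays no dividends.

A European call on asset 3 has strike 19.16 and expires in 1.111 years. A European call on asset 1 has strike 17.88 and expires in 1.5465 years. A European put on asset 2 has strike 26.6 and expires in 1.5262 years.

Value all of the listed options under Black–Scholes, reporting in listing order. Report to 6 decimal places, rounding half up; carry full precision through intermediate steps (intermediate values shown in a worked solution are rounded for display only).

price(asset 3 call K=19.16) = 7.861705
price(asset 1 call K=17.88) = 7.925323
price(asset 2 put K=26.6) = 4.243401

[asset 3 call K=19.16]
σ√T = 0.55·√1.111 = 0.579722
d₁ = (ln(S/K) + (r+σ²/2)T) / (σ√T) = (ln(23.99/19.16) + (0.015+0.55²/2)·1.111) / 0.579722 = (0.224812 + 0.184704) / 0.579722 = 0.706401
d₂ = d₁ − σ√T = 0.706401 − 0.579722 = 0.126679
e^{−rT} = 0.983473
N(d₁) = 0.760031,  N(d₂) = 0.550403
price = S·N(d₁) − K·e^{−rT}·N(d₂) = 18.233133 − 10.371428 = 7.861705
[asset 1 call K=17.88]
σ√T = 0.2658·√1.5465 = 0.330545
d₁ = (ln(S/K) + (r+σ²/2)T) / (σ√T) = (ln(24.9/17.88) + (0.015+0.2658²/2)·1.5465) / 0.330545 = (0.331185 + 0.077827) / 0.330545 = 1.237390
d₂ = d₁ − σ√T = 1.237390 − 0.330545 = 0.906845
e^{−rT} = 0.977069
N(d₁) = 0.892029,  N(d₂) = 0.817756
price = S·N(d₁) − K·e^{−rT}·N(d₂) = 22.211517 − 14.286194 = 7.925323
[asset 2 put K=26.6]
σ√T = 0.4433·√1.5262 = 0.547650
d₁ = (ln(S/K) + (r+σ²/2)T) / (σ√T) = (ln(29.99/26.6) + (0.015+0.4433²/2)·1.5262) / 0.547650 = (0.119953 + 0.172854) / 0.547650 = 0.534659
d₂ = d₁ − σ√T = 0.534659 − 0.547650 = -0.012991
e^{−rT} = 0.977367
N(−d₁) = 0.296443,  N(−d₂) = 0.505183
price = K·e^{−rT}·N(−d₂) − S·N(−d₁) = 13.133721 − 8.890320 = 4.243401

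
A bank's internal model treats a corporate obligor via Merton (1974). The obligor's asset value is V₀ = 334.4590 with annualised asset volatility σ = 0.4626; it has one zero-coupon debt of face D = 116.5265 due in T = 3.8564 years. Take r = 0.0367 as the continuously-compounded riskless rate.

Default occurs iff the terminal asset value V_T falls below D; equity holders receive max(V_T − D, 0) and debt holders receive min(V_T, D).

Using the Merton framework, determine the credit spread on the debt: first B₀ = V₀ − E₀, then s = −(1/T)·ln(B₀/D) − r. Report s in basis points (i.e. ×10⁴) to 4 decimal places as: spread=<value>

Equity is a call on the firm's assets struck at D = 116.5265:
d₁ = [ln(V₀/D) + (r + σ²/2)T] / (σ√T)
   = [ln(334.4590/116.5265) + (0.0367 + 0.5·0.4626²)·3.8564] / (0.4626·√3.8564)
   = [1.054396 + 0.554162] / 0.908441 = 1.770680
d₂ = d₁ − σ√T = 1.770680 − 0.908441 = 0.862239
N(d₁) = 0.961693,  N(d₂) = 0.805722,  e^(−rT) = 0.868029
E₀ = V₀·N(d₁) − D·e^(−rT)·N(d₂)
   = 334.4590·0.961693 − 116.5265·0.868029·0.805722 = 240.149389
B₀ = V₀ − E₀ = 334.4590 − 240.149389 = 94.309611
spread = −(1/T)·ln(B₀/D) − r = −(1/3.8564)·ln(94.309611/116.5265) − 0.0367 = 0.01815313
in basis points: 0.01815313 × 10⁴ = 181.5313 bp

spread=181.5313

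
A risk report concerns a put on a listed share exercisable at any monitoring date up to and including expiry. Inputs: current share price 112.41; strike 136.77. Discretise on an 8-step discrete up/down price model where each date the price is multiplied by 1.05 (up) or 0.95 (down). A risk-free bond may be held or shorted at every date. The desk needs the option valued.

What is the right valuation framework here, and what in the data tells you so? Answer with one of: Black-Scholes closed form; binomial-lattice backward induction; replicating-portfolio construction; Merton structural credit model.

Key observation: the put (strike 136.77 on spot 112.41) is American-style on a 8-step discrete price model, so the early-exercise decision at every node requires stepwise backward valuation — a closed form cannot price the exercise right.

framework: binomial-lattice backward induction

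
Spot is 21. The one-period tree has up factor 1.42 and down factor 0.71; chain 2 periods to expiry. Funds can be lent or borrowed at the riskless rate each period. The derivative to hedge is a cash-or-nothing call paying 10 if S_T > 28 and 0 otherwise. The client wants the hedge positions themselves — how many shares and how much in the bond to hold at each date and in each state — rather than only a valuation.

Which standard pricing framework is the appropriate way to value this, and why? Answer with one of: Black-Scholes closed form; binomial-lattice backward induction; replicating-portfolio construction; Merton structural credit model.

Key observation: a price alone would not answer the question — the per-node share/bond construction on the spot-21, 1.42/0.71 tree is required, and only the replicating-portfolio method yields it.

framework: replicating-portfolio construction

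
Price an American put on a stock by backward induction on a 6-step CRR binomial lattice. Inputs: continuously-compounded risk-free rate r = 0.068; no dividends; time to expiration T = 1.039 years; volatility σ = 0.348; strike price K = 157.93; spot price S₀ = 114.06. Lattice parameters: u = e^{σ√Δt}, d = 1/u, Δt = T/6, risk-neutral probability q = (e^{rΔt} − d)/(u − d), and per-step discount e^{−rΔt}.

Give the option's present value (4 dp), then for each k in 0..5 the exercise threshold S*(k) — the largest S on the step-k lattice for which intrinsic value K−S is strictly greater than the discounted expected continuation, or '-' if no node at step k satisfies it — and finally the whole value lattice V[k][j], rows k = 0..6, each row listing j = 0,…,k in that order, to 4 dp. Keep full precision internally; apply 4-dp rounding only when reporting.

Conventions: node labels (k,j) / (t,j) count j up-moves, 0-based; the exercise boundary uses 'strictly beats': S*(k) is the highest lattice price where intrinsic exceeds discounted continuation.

price = 44.1320
boundary = - 98.6828 114.0600 98.6828 114.0600 131.8334
tree:
44.1320
59.2472 30.3291
72.5514 43.8700 17.7477
84.0618 59.2472 28.5262 7.5830
94.0205 72.5514 43.8700 14.1326 1.3312
102.6366 84.0618 59.2472 26.0966 2.7190 0.0000
110.0911 94.0205 72.5514 43.8700 5.5537 0.0000 0.0000

Δt=0.17317, u=1.15582, d=0.86518, q=0.50461, disc=e^(-rΔt)=0.98829
k=6 terminal: V=max(K-S,0) → 110.0911 94.0205 72.5514 43.8700 5.5537 0.0000 0.0000
k=5: j=0 S=55.2934 intr=102.6366 cont=100.7878 V=102.6366[EX]; j=1 S=73.8682 intr=84.0618 cont=82.2131 V=84.0618[EX]; j=2 S=98.6828 intr=59.2472 cont=57.3985 V=59.2472[EX]; j=3 S=131.8334 intr=26.0966 cont=24.2478 V=26.0966[EX]; j=4 S=176.1203 intr=0.0000 cont=2.7190 V=2.7190[hold]; j=5 S=235.2846 intr=0.0000 cont=0.0000 V=0.0000[hold]  S*(5)=131.8334
k=4: j=0 S=63.9095 intr=94.0205 cont=92.1718 V=94.0205[EX]; j=1 S=85.3786 intr=72.5514 cont=70.7026 V=72.5514[EX]; j=2 S=114.0600 intr=43.8700 cont=42.0212 V=43.8700[EX]; j=3 S=152.3763 intr=5.5537 cont=14.1326 V=14.1326[hold]; j=4 S=203.5643 intr=0.0000 cont=1.3312 V=1.3312[hold]  S*(4)=114.0600
k=3: j=0 S=73.8682 intr=84.0618 cont=82.2131 V=84.0618[EX]; j=1 S=98.6828 intr=59.2472 cont=57.3985 V=59.2472[EX]; j=2 S=131.8334 intr=26.0966 cont=28.5262 V=28.5262[hold]; j=3 S=176.1203 intr=0.0000 cont=7.5830 V=7.5830[hold]  S*(3)=98.6828
k=2: j=0 S=85.3786 intr=72.5514 cont=70.7026 V=72.5514[EX]; j=1 S=114.0600 intr=43.8700 cont=43.2329 V=43.8700[EX]; j=2 S=152.3763 intr=5.5537 cont=17.7477 V=17.7477[hold]  S*(2)=114.0600
k=1: j=0 S=98.6828 intr=59.2472 cont=57.3985 V=59.2472[EX]; j=1 S=131.8334 intr=26.0966 cont=30.3291 V=30.3291[hold]  S*(1)=98.6828
k=0: j=0 S=114.0600 intr=43.8700 cont=44.1320 V=44.1320[hold]  S*(0)=-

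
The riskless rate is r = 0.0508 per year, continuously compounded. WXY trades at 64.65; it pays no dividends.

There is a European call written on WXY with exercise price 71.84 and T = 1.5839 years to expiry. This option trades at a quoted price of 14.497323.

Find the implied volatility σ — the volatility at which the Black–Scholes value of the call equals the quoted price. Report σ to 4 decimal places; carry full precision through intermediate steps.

At σ = 0.4724 the Black–Scholes value reproduces the quote:
σ√T = 0.4724·√1.5839 = 0.594530
d₁ = (ln(S/K) + (r+σ²/2)T) / (σ√T) = (ln(64.65/71.84) + (0.0508+0.4724²/2)·1.5839) / 0.594530 = (-0.105453 + 0.257195) / 0.594530 = 0.255230
d₂ = d₁ − σ√T = 0.255230 − 0.594530 = -0.339300
e^{−rT} = 0.922690
N(d₁) = 0.600727,  N(d₂) = 0.367192
V = S·N(d₁) − K·e^{−rT}·N(d₂) = 38.837012 − 24.339689 = 14.497323 (equal to the quote); since ∂V/∂σ > 0 for all σ, the implied volatility is unique

sigma = 0.4724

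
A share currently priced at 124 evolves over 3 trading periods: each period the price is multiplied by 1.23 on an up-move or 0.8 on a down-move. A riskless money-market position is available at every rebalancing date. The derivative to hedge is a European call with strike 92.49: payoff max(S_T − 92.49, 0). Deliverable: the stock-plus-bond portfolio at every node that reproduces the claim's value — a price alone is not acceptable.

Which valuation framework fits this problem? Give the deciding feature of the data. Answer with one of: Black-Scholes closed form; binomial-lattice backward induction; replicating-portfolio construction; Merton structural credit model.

framework: replicating-portfolio construction

Key observation: a price alone would not answer the question — the per-node share/bond construction on the spot-124, 1.23/0.8 tree is required, and only the replicating-portfolio method yields it.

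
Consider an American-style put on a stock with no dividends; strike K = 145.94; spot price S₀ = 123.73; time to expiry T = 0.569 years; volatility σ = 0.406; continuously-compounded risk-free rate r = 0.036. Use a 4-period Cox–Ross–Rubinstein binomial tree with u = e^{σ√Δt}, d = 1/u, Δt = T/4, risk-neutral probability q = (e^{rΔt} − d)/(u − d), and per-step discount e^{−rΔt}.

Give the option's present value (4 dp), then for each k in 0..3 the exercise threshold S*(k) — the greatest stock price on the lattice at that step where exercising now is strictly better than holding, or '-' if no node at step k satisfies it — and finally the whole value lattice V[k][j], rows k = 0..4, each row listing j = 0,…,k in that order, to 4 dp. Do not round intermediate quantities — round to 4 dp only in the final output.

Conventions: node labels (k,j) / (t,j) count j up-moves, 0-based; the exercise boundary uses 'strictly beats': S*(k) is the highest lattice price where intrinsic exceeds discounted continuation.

Δt=0.14225  u=1.16547  d=0.85802  q=0.47849  discount=0.99489
step 4 (expiry): payoffs max(K−S,0) = 78.8796 54.8500 22.2100 0.0000 0.0000
step 3: (k=3,j=0): S=78.1571, K−S=67.7829, hold=67.0375 ⇒ V=67.7829 exercise | (k=3,j=1): S=106.1629, K−S=39.7771, hold=39.0317 ⇒ V=39.7771 exercise | (k=3,j=2): S=144.2040, K−S=1.7360, hold=11.5235 ⇒ V=11.5235 continue | (k=3,j=3): S=195.8763, K−S=0.0000, hold=0.0000 ⇒ V=0.0000 continue  boundary S*=106.1629
step 2: (k=2,j=0): S=91.0900, K−S=54.8500, hold=54.1046 ⇒ V=54.8500 exercise | (k=2,j=1): S=123.7300, K−S=22.2100, hold=26.1239 ⇒ V=26.1239 continue | (k=2,j=2): S=168.0659, K−S=0.0000, hold=5.9789 ⇒ V=5.9789 continue  boundary S*=91.0900
step 1: (k=1,j=0): S=106.1629, K−S=39.7771, hold=40.8949 ⇒ V=40.8949 continue | (k=1,j=1): S=144.2040, K−S=1.7360, hold=16.4005 ⇒ V=16.4005 continue  boundary S*=-
step 0: (k=0,j=0): S=123.7300, K−S=22.2100, hold=29.0255 ⇒ V=29.0255 continue  boundary S*=-

price = 29.0255
boundary = - - 91.0900 106.1629
tree:
29.0255
40.8949 16.4005
54.8500 26.1239 5.9789
67.7829 39.7771 11.5235 0.0000
78.8796 54.8500 22.2100 0.0000 0.0000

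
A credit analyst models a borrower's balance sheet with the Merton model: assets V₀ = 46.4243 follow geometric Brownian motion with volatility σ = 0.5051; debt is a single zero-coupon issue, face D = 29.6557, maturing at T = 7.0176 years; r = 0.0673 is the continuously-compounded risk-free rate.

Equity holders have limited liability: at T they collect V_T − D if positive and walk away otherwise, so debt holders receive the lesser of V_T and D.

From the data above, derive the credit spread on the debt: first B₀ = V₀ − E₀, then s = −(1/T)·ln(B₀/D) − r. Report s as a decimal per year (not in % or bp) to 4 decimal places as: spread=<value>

Equity is a call on the firm's assets struck at D = 29.6557:
d₁ = [ln(V₀/D) + (r + σ²/2)T] / (σ√T)
   = [ln(46.4243/29.6557) + (0.0673 + 0.5·0.5051²)·7.0176] / (0.5051·√7.0176)
   = [0.448169 + 1.367471] / 1.338048 = 1.356931
d₂ = d₁ − σ√T = 1.356931 − 1.338048 = 0.018883
N(d₁) = 0.912599,  N(d₂) = 0.507533,  e^(−rT) = 0.623576
E₀ = V₀·N(d₁) − D·e^(−rT)·N(d₂)
   = 46.4243·0.912599 − 29.6557·0.623576·0.507533 = 32.981150
B₀ = V₀ − E₀ = 46.4243 − 32.981150 = 13.443150
spread = −(1/T)·ln(B₀/D) − r = −(1/7.0176)·ln(13.443150/29.6557) − 0.0673 = 0.04544291

spread=0.0454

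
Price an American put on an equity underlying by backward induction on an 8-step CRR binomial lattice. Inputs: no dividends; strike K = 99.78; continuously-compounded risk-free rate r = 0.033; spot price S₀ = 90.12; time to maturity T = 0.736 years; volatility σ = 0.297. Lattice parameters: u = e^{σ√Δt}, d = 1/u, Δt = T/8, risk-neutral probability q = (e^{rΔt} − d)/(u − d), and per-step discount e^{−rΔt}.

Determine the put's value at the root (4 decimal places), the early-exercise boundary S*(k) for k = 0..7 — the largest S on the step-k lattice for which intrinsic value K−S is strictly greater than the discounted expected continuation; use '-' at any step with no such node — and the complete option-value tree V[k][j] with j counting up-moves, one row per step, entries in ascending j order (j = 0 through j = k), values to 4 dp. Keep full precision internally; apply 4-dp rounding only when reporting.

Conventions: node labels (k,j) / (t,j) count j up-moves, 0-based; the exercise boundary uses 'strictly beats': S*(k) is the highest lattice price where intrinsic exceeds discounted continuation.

Δt=0.09200  u=1.09427  d=0.91385  q=0.49435  discount=0.99697
step 8 (expiry): payoffs max(K−S,0) = 55.9436 47.2894 36.9267 24.5182 9.6600 0.0000 0.0000 0.0000 0.0000
step 7: (k=7,j=0): S=47.9688, K−S=51.8112, hold=51.5088 ⇒ V=51.8112 exercise | (k=7,j=1): S=57.4388, K−S=42.3412, hold=42.0388 ⇒ V=42.3412 exercise | (k=7,j=2): S=68.7783, K−S=31.0017, hold=30.6992 ⇒ V=31.0017 exercise | (k=7,j=3): S=82.3565, K−S=17.4235, hold=17.1210 ⇒ V=17.4235 exercise | (k=7,j=4): S=98.6153, K−S=1.1647, hold=4.8698 ⇒ V=4.8698 continue | (k=7,j=5): S=118.0839, K−S=0.0000, hold=0.0000 ⇒ V=0.0000 continue | (k=7,j=6): S=141.3961, K−S=0.0000, hold=0.0000 ⇒ V=0.0000 continue | (k=7,j=7): S=169.3105, K−S=0.0000, hold=0.0000 ⇒ V=0.0000 continue  boundary S*=82.3565
step 6: (k=6,j=0): S=52.4906, K−S=47.2894, hold=46.9869 ⇒ V=47.2894 exercise | (k=6,j=1): S=62.8533, K−S=36.9267, hold=36.6242 ⇒ V=36.9267 exercise | (k=6,j=2): S=75.2618, K−S=24.5182, hold=24.2157 ⇒ V=24.5182 exercise | (k=6,j=3): S=90.1200, K−S=9.6600, hold=11.1836 ⇒ V=11.1836 continue | (k=6,j=4): S=107.9115, K−S=0.0000, hold=2.4550 ⇒ V=2.4550 continue | (k=6,j=5): S=129.2153, K−S=0.0000, hold=0.0000 ⇒ V=0.0000 continue | (k=6,j=6): S=154.7250, K−S=0.0000, hold=0.0000 ⇒ V=0.0000 continue  boundary S*=75.2618
step 5: (k=5,j=0): S=57.4388, K−S=42.3412, hold=42.0388 ⇒ V=42.3412 exercise | (k=5,j=1): S=68.7783, K−S=31.0017, hold=30.6992 ⇒ V=31.0017 exercise | (k=5,j=2): S=82.3565, K−S=17.4235, hold=17.8719 ⇒ V=17.8719 continue | (k=5,j=3): S=98.6153, K−S=1.1647, hold=6.8478 ⇒ V=6.8478 continue | (k=5,j=4): S=118.0839, K−S=0.0000, hold=1.2376 ⇒ V=1.2376 continue | (k=5,j=5): S=141.3961, K−S=0.0000, hold=0.0000 ⇒ V=0.0000 continue  boundary S*=68.7783
step 4: (k=4,j=0): S=62.8533, K−S=36.9267, hold=36.6242 ⇒ V=36.9267 exercise | (k=4,j=1): S=75.2618, K−S=24.5182, hold=24.4367 ⇒ V=24.5182 exercise | (k=4,j=2): S=90.1200, K−S=9.6600, hold=12.3845 ⇒ V=12.3845 continue | (k=4,j=3): S=107.9115, K−S=0.0000, hold=4.0621 ⇒ V=4.0621 continue | (k=4,j=4): S=129.2153, K−S=0.0000, hold=0.6239 ⇒ V=0.6239 continue  boundary S*=75.2618
step 3: (k=3,j=0): S=68.7783, K−S=31.0017, hold=30.6992 ⇒ V=31.0017 exercise | (k=3,j=1): S=82.3565, K−S=17.4235, hold=18.4638 ⇒ V=18.4638 continue | (k=3,j=2): S=98.6153, K−S=1.1647, hold=8.2452 ⇒ V=8.2452 continue | (k=3,j=3): S=118.0839, K−S=0.0000, hold=2.3552 ⇒ V=2.3552 continue  boundary S*=68.7783
step 2: (k=2,j=0): S=75.2618, K−S=24.5182, hold=24.7284 ⇒ V=24.7284 continue | (k=2,j=1): S=90.1200, K−S=9.6600, hold=13.3716 ⇒ V=13.3716 continue | (k=2,j=2): S=107.9115, K−S=0.0000, hold=5.3174 ⇒ V=5.3174 continue  boundary S*=-
step 1: (k=1,j=0): S=82.3565, K−S=17.4235, hold=19.0563 ⇒ V=19.0563 continue | (k=1,j=1): S=98.6153, K−S=1.1647, hold=9.3616 ⇒ V=9.3616 continue  boundary S*=-
step 0: (k=0,j=0): S=90.1200, K−S=9.6600, hold=14.2205 ⇒ V=14.2205 continue  boundary S*=-

price = 14.2205
boundary = - - - 68.7783 75.2618 68.7783 75.2618 82.3565
tree:
14.2205
19.0563 9.3616
24.7284 13.3716 5.3174
31.0017 18.4638 8.2452 2.3552
36.9267 24.5182 12.3845 4.0621 0.6239
42.3412 31.0017 17.8719 6.8478 1.2376 0.0000
47.2894 36.9267 24.5182 11.1836 2.4550 0.0000 0.0000
51.8112 42.3412 31.0017 17.4235 4.8698 0.0000 0.0000 0.0000
55.9436 47.2894 36.9267 24.5182 9.6600 0.0000 0.0000 0.0000 0.0000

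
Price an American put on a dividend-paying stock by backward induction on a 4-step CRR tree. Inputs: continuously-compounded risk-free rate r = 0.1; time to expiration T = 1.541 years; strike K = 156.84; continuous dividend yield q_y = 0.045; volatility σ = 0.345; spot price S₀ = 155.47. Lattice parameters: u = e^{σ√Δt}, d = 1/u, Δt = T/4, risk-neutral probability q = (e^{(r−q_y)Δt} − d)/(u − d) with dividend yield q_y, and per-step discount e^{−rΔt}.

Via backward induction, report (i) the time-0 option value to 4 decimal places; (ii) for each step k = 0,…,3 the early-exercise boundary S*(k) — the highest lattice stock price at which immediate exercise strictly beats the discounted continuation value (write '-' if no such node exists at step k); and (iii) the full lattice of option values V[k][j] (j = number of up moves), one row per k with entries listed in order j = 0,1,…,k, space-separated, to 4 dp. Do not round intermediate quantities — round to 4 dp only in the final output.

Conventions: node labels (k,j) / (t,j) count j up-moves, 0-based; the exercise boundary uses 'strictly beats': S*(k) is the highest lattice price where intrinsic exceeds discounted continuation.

params: Δt=0.38525 u=1.23879 d=0.80724 q=0.49629 e^(-rΔt)=0.96221
t_4 payoffs: 90.8233 55.5305 1.3700 0.0000 0.0000
t_3: node(3,0) S=81.7809 payoff=75.0591 vs cont=70.5373 → 75.0591 [stop]  node(3,1) S=125.5013 payoff=31.3387 vs cont=27.5683 → 31.3387 [stop]  node(3,2) S=192.5949 payoff=0.0000 vs cont=0.6640 → 0.6640 [wait]  node(3,3) S=295.5570 payoff=0.0000 vs cont=0.0000 → 0.0000 [wait]  ⇒ S*(3)=125.5013
t_2: node(2,0) S=101.3095 payoff=55.5305 vs cont=51.3444 → 55.5305 [stop]  node(2,1) S=155.4700 payoff=1.3700 vs cont=15.5060 → 15.5060 [wait]  node(2,2) S=238.5850 payoff=0.0000 vs cont=0.3218 → 0.3218 [wait]  ⇒ S*(2)=101.3095
t_1: node(1,0) S=125.5013 payoff=31.3387 vs cont=34.3188 → 34.3188 [wait]  node(1,1) S=192.5949 payoff=0.0000 vs cont=7.6690 → 7.6690 [wait]  ⇒ S*(1)=-
t_0: node(0,0) S=155.4700 payoff=1.3700 vs cont=20.2956 → 20.2956 [wait]  ⇒ S*(0)=-

price = 20.2956
boundary = - - 101.3095 125.5013
tree:
20.2956
34.3188 7.6690
55.5305 15.5060 0.3218
75.0591 31.3387 0.6640 0.0000
90.8233 55.5305 1.3700 0.0000 0.0000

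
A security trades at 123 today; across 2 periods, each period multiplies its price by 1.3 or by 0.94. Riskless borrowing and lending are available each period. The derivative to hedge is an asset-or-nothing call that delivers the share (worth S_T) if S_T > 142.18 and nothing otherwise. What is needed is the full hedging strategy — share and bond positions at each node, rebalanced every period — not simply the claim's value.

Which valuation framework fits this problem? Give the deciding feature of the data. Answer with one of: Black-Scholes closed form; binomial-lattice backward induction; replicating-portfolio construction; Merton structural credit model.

Key observation: the mandate to exhibit the hedge at every date and state singles out the replicating-portfolio construction on the 2-period tree with factors 1.3 and 0.94 from 123.

framework: replicating-portfolio construction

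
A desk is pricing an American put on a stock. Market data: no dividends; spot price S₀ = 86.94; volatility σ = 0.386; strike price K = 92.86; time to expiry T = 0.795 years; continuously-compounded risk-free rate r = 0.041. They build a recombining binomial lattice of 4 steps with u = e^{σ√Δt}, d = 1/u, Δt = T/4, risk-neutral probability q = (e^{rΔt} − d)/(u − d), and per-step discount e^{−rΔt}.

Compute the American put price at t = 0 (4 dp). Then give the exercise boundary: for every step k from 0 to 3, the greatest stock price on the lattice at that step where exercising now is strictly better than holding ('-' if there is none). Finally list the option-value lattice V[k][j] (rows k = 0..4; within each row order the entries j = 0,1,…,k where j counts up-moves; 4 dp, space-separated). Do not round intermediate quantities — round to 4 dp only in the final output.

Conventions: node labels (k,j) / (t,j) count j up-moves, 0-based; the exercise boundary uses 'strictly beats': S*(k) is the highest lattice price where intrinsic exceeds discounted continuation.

params: Δt=0.19875 u=1.18778 d=0.84191 q=0.48074 e^(-rΔt)=0.99188
t_4 payoffs: 49.1804 31.2361 5.9200 0.0000 0.0000
t_3: node(3,0) S=51.8817 payoff=40.9783 vs cont=40.2247 → 40.9783 [stop]  node(3,1) S=73.1955 payoff=19.6645 vs cont=18.9109 → 19.6645 [stop]  node(3,2) S=103.2654 payoff=0.0000 vs cont=3.0491 → 3.0491 [wait]  node(3,3) S=145.6885 payoff=0.0000 vs cont=0.0000 → 0.0000 [wait]  ⇒ S*(3)=73.1955
t_2: node(2,0) S=61.6239 payoff=31.2361 vs cont=30.4825 → 31.2361 [stop]  node(2,1) S=86.9400 payoff=5.9200 vs cont=11.5820 → 11.5820 [wait]  node(2,2) S=122.6563 payoff=0.0000 vs cont=1.5704 → 1.5704 [wait]  ⇒ S*(2)=61.6239
t_1: node(1,0) S=73.1955 payoff=19.6645 vs cont=21.6107 → 21.6107 [wait]  node(1,1) S=103.2654 payoff=0.0000 vs cont=6.7141 → 6.7141 [wait]  ⇒ S*(1)=-
t_0: node(0,0) S=86.9400 payoff=5.9200 vs cont=14.3320 → 14.3320 [wait]  ⇒ S*(0)=-

price = 14.3320
boundary = - - 61.6239 73.1955
tree:
14.3320
21.6107 6.7141
31.2361 11.5820 1.5704
40.9783 19.6645 3.0491 0.0000
49.1804 31.2361 5.9200 0.0000 0.0000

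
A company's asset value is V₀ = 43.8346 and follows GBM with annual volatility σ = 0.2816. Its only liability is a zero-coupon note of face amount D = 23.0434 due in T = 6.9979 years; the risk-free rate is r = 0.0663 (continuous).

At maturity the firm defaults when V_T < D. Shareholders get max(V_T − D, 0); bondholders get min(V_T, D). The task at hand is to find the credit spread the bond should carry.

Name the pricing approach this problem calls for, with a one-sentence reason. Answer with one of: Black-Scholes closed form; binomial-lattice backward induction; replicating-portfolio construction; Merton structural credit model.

Key observation: the data describe a firm's assets (V₀ = 43.8346, GBM) and a single zero-coupon debt of face 23.0434, so credit quantities follow from equity-as-call in the structural model.

framework: Merton structural credit model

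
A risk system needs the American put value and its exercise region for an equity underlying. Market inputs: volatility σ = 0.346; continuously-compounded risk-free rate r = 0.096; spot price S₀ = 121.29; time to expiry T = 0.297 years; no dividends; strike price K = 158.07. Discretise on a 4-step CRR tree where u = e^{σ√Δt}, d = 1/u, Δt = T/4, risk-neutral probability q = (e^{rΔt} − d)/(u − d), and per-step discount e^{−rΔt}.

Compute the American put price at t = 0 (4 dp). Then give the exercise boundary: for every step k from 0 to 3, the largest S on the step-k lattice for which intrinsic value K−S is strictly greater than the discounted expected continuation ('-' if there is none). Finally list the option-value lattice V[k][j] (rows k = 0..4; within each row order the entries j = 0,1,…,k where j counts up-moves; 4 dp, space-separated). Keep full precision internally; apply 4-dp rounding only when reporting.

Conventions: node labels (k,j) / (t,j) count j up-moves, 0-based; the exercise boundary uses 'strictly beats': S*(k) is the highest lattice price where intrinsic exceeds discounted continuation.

price = 36.7800
boundary = 121.2900 110.3772 121.2900 133.2818
tree:
36.7800
47.6928 25.3006
57.6238 36.7800 14.8127
66.6612 47.6928 24.7882 5.5990
74.8856 57.6238 36.7800 11.6109 0.0000

Δt=0.07425  u=1.09887  d=0.91003  q=0.51433  discount=0.99290
step 4 (expiry): payoffs max(K−S,0) = 74.8856 57.6238 36.7800 11.6109 0.0000
step 3: (k=3,j=0): S=91.4088, K−S=66.6612, hold=65.5385 ⇒ V=66.6612 exercise | (k=3,j=1): S=110.3772, K−S=47.6928, hold=46.5701 ⇒ V=47.6928 exercise | (k=3,j=2): S=133.2818, K−S=24.7882, hold=23.6655 ⇒ V=24.7882 exercise | (k=3,j=3): S=160.9393, K−S=0.0000, hold=5.5990 ⇒ V=5.5990 continue  boundary S*=133.2818
step 2: (k=2,j=0): S=100.4462, K−S=57.6238, hold=56.5011 ⇒ V=57.6238 exercise | (k=2,j=1): S=121.2900, K−S=36.7800, hold=35.6573 ⇒ V=36.7800 exercise | (k=2,j=2): S=146.4591, K−S=11.6109, hold=14.8127 ⇒ V=14.8127 continue  boundary S*=121.2900
step 1: (k=1,j=0): S=110.3772, K−S=47.6928, hold=46.5701 ⇒ V=47.6928 exercise | (k=1,j=1): S=133.2818, K−S=24.7882, hold=25.3006 ⇒ V=25.3006 continue  boundary S*=110.3772
step 0: (k=0,j=0): S=121.2900, K−S=36.7800, hold=35.9189 ⇒ V=36.7800 exercise  boundary S*=121.2900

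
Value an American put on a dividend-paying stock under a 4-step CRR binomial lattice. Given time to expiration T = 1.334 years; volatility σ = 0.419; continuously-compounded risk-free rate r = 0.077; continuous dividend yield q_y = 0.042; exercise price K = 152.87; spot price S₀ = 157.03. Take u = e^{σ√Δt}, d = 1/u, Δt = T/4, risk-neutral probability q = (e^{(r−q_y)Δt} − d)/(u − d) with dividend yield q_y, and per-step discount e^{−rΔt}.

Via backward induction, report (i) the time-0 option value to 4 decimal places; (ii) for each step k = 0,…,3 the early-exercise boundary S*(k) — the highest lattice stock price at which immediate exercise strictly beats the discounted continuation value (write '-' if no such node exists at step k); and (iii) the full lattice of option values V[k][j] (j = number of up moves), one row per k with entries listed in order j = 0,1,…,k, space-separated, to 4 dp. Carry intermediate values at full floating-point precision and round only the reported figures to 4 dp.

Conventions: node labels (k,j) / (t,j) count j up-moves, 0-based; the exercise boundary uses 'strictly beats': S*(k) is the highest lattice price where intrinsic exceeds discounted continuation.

price = 22.6219
boundary = - - 96.7854 123.2810
tree:
22.6219
36.2988 8.0804
56.0846 15.4626 0.0000
76.8857 29.5890 0.0000 0.0000
93.2163 56.0846 0.0000 0.0000 0.0000

Δt=0.33350, u=1.27376, d=0.78508, q=0.46383, disc=e^(-rΔt)=0.97465
k=4 terminal: V=max(K-S,0) → 93.2163 56.0846 0.0000 0.0000 0.0000
k=3: j=0 S=75.9843 intr=76.8857 cont=74.0670 V=76.8857[EX]; j=1 S=123.2810 intr=29.5890 cont=29.3087 V=29.5890[EX]; j=2 S=200.0179 intr=0.0000 cont=0.0000 V=0.0000[hold]; j=3 S=324.5201 intr=0.0000 cont=0.0000 V=0.0000[hold]  S*(3)=123.2810
k=2: j=0 S=96.7854 intr=56.0846 cont=53.5551 V=56.0846[EX]; j=1 S=157.0300 intr=0.0000 cont=15.4626 V=15.4626[hold]; j=2 S=254.7741 intr=0.0000 cont=0.0000 V=0.0000[hold]  S*(2)=96.7854
k=1: j=0 S=123.2810 intr=29.5890 cont=36.2988 V=36.2988[hold]; j=1 S=200.0179 intr=0.0000 cont=8.0804 V=8.0804[hold]  S*(1)=-
k=0: j=0 S=157.0300 intr=0.0000 cont=22.6219 V=22.6219[hold]  S*(0)=-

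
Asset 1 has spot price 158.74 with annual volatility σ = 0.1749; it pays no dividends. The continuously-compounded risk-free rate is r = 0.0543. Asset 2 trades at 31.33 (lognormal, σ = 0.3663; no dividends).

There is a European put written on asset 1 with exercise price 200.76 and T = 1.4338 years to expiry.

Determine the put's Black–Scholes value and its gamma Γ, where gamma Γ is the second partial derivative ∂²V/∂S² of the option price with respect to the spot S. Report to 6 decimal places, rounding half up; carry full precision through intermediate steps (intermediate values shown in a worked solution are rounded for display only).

σ√T = 0.1749·√1.4338 = 0.209428
d₁ = (ln(S/K) + (r+σ²/2)T) / (σ√T) = (ln(158.74/200.76) + (0.0543+0.1749²/2)·1.4338) / 0.209428 = (-0.234843 + 0.099785) / 0.209428 = -0.644887
d₂ = d₁ − σ√T = -0.644887 − 0.209428 = -0.854315
e^{−rT} = 0.925098
N(−d₁) = 0.740500,  N(−d₂) = 0.803535
Put price V = K·e^{−rT}·N(−d₂) − S·N(−d₁) = 149.234650 − 117.546939 = 31.687711
φ(d₁) = (1/√(2π))·e^{−d₁²/2} = 0.324043
Γ = φ(d₁) / (S·σ·√T) = 0.009747

price = 31.687711
Γ = 0.009747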